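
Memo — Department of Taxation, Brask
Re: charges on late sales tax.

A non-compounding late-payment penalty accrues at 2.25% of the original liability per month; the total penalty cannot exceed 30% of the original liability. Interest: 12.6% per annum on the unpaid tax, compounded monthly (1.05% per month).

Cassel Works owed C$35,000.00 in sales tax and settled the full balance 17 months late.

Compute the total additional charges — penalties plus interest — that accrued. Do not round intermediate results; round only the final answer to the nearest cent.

C$17,300.88

Penalty (uncapped): 17 × 2.25% × C$35,000.00 = C$13,387.50; cap = 30% × C$35,000.00 = C$10,500.00 → penalty = C$10,500.00
Interest: C$35,000.00 × ((1 + 0.0105)^17 − 1) = C$35,000.00 × 0.1943109… = C$6,800.8822…
Penalties + interest = C$10,500.0000 + C$6,800.8822… = C$17,300.88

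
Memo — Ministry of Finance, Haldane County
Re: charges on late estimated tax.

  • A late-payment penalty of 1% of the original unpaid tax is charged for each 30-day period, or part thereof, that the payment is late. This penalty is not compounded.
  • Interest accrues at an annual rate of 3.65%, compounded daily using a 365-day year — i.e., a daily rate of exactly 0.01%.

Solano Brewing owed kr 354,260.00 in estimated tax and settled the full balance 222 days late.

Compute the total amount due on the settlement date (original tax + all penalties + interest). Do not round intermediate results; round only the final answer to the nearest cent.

Penalty periods: ⌈222/30⌉ = 8; penalty = 8 × 1% × kr 354,260.00 = kr 28,340.80
Interest: kr 354,260.00 × ((1 + 0.0001)^222 − 1) = kr 354,260.00 × 0.02244712… = kr 7,952.1163…
Total = kr 354,260.00 + kr 28,340.8000 + kr 7,952.1163… = kr 390,552.92

kr 390,552.92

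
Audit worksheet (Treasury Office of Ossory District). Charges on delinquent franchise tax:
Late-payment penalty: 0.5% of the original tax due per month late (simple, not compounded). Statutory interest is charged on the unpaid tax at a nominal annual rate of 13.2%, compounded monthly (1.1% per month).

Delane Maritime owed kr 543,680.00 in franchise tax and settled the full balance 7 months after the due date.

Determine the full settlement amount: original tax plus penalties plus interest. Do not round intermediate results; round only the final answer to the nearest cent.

Late-payment penalty = 0.5% × kr 543,680.00 × 7 mo = kr 19,028.80
Interest: kr 543,680.00 × ((1 + 0.011)^7 − 1) = kr 543,680.00 × 0.0795881… = kr 43,270.4587…
Total = kr 543,680.00 + kr 19,028.8000 + kr 43,270.4587… = kr 605,979.26

kr 605,979.26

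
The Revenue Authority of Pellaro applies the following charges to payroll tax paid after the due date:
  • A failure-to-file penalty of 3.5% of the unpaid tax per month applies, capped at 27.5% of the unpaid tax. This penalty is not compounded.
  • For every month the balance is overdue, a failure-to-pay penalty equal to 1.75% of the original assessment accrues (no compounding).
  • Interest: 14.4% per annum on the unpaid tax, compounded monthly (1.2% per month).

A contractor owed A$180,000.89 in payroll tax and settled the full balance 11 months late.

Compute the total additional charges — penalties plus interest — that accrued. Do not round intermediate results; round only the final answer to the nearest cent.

A$109,388.72

Failure-to-file: 11 × 3.5% × A$180,000.89 = A$69,300.34…, capped at 27.5% × A$180,000.89 = A$49,500.24…
Failure-to-pay penalty = 1.75% × A$180,000.89 × 11 mo = A$34,650.17…
Interest: A$180,000.89 × ((1 + 0.012)^11 − 1) = A$180,000.89 × 0.1402121… = A$25,238.2991…
Penalties + interest = A$84,150.4161… + A$25,238.2991… = A$109,388.72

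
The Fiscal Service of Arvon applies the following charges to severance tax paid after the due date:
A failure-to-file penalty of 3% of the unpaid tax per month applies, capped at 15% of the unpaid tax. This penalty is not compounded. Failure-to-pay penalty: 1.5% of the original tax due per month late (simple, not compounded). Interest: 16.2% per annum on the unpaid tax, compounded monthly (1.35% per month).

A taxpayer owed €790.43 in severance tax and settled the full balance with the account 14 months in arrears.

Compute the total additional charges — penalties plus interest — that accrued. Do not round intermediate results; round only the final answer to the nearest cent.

Failure-to-file: 14 × 3% × €790.43 = €331.98…, capped at 15% × €790.43 = €118.56…
Failure-to-pay penalty = 1.5% × €790.43 × 14 mo = €165.99…
Interest: €790.43 × ((1 + 0.0135)^14 − 1) = €790.43 × 0.2065145… = €163.2352…
Penalties + interest = €284.5548 + €163.2352… = €447.79

€447.79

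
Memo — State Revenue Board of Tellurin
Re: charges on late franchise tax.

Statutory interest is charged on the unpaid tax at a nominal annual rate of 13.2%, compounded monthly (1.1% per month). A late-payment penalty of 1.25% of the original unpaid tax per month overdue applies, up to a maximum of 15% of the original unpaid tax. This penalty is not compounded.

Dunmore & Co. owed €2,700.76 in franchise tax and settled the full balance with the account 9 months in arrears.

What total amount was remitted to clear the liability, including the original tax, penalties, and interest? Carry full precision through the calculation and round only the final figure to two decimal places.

Penalty: 9 × 1.25% × €2,700.76 = €303.84… (below the 15% cap of €405.11…)
Interest: €2,700.76 × ((1 + 0.011)^9 − 1) = €2,700.76 × 0.1034697… = €279.4467…
Total = €2,700.76 + €303.8355 + €279.4467… = €3,284.04

€3,284.04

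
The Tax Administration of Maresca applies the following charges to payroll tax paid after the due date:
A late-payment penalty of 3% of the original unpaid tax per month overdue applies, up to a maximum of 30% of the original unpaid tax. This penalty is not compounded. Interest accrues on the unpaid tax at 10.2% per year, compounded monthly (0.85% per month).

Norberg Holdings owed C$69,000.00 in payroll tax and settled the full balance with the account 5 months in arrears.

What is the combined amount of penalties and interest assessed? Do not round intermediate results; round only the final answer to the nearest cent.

C$13,332.78

Penalty: 5 × 3% × C$69,000.00 = C$10,350.00 (below the 30% cap of C$20,700.00)
Interest: C$69,000.00 × ((1 + 0.0085)^5 − 1) = C$69,000.00 × 0.0432287… = C$2,982.7781…
Penalties + interest = C$10,350.0000 + C$2,982.7781… = C$13,332.78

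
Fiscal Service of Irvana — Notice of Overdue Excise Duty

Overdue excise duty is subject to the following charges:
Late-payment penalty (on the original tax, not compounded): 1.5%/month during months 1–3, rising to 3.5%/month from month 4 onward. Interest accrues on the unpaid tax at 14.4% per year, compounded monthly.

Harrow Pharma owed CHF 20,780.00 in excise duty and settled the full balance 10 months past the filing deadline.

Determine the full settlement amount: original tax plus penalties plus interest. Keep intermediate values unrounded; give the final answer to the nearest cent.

CHF 29,438.86

Penalty, months 1–3: 3 × 1.5% × CHF 20,780.00 = CHF 935.10
Penalty, months 4–10: 7 × 3.5% × CHF 20,780.00 = CHF 5,091.10
Interest (14.4%/yr ÷ 12 = 1.2%/month): CHF 20,780.00 × ((1 + 0.012)^10 − 1) = CHF 2,632.6551…
Total = CHF 20,780.00 + CHF 6,026.2000 + CHF 2,632.6551… = CHF 29,438.86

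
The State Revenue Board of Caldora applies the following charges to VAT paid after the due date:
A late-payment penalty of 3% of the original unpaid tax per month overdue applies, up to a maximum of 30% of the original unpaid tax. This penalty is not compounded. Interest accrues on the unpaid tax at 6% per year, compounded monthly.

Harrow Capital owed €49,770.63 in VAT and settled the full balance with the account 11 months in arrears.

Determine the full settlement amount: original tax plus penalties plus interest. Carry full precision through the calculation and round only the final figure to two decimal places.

Penalty (uncapped): 11 × 3% × €49,770.63 = €16,424.31…; cap = 30% × €49,770.63 = €14,931.19… → penalty = €14,931.19…
Interest (6%/yr ÷ 12 = 0.5%/month): €49,770.63 × ((1 + 0.005)^11 − 1) = €2,806.8561…
Total = €49,770.63 + €14,931.1890 + €2,806.8561… = €67,508.68

€67,508.68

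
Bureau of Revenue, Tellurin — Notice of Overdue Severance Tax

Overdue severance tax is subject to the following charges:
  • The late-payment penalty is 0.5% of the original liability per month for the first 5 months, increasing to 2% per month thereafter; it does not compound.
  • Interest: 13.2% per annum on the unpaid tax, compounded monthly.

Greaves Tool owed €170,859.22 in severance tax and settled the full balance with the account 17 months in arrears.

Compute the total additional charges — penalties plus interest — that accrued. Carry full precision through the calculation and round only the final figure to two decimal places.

Penalty, months 1–5: 5 × 0.5% × €170,859.22 = €4,271.48…
Penalty, months 6–17: 12 × 2% × €170,859.22 = €41,006.21…
Interest (13.2%/yr ÷ 12 = 1.1%/month): €170,859.22 × ((1 + 0.011)^17 − 1) = €34,923.1025…
Penalties + interest = €45,277.6933 + €34,923.1025… = €80,200.80

€80,200.80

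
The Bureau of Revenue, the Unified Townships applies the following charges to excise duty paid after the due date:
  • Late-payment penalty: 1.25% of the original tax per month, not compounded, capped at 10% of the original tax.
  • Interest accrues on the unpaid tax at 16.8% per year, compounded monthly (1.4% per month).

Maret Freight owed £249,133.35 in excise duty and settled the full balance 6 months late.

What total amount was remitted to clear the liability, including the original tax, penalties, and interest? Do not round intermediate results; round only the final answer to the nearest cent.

£289,491.82

Penalty: 6 × 1.25% × £249,133.35 = £18,685.00… (below the 10% cap of £24,913.34…)
Interest: £249,133.35 × ((1 + 0.014)^6 − 1) = £249,133.35 × 0.0869955… = £21,673.4703…
Total = £249,133.35 + £18,685.0013… + £21,673.4703… = £289,491.82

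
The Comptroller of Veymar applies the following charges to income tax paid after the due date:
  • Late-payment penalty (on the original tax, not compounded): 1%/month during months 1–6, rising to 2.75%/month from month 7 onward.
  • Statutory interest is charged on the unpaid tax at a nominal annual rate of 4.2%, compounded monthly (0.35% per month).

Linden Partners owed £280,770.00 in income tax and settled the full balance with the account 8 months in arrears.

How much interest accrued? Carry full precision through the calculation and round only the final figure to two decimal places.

£7,958.54

Interest: £280,770.00 × ((1 + 0.0035)^8 − 1) = £280,770.00 × 0.0283454… = £7,958.5412…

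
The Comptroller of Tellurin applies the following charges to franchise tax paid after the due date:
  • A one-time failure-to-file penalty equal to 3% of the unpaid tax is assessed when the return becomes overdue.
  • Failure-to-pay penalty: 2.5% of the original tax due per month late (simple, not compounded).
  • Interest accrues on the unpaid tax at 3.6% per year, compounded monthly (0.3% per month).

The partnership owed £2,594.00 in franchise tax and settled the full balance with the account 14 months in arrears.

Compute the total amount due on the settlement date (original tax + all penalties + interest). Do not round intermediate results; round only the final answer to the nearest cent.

£3,690.82

Failure-to-file penalty: 3% × £2,594.00 = £77.82
Failure-to-pay penalty = 2.5% × £2,594.00 × 14 mo = £907.90
Interest: £2,594.00 × ((1 + 0.003)^14 − 1) = £2,594.00 × 0.0428289… = £111.0982…
Total = £2,594.00 + £985.7200 + £111.0982… = £3,690.82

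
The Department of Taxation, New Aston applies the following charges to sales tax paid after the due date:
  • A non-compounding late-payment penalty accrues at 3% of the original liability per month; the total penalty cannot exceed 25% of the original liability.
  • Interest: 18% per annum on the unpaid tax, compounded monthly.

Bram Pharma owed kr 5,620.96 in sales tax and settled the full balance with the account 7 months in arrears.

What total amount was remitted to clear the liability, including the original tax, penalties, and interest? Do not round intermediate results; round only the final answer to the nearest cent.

Penalty: 7 × 3% × kr 5,620.96 = kr 1,180.40… (below the 25% cap of kr 1,405.24)
Interest (18%/yr ÷ 12 = 1.5%/month): kr 5,620.96 × ((1 + 0.015)^7 − 1) = kr 617.4339…
Total = kr 5,620.96 + kr 1,180.4016 + kr 617.4339… = kr 7,418.80

kr 7,418.80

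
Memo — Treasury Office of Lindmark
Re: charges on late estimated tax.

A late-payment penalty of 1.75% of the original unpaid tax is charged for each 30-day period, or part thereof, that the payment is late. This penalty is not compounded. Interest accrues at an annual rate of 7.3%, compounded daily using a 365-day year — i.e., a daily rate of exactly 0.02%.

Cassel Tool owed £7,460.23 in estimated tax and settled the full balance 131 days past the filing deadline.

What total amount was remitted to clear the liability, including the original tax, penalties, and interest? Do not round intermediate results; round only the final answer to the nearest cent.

£8,311.02

Penalty periods: ⌈131/30⌉ = 5; penalty = 5 × 1.75% × £7,460.23 = £652.77…
Interest: £7,460.23 × ((1 + 0.0002)^131 − 1) = £7,460.23 × 0.02654355… = £198.0210…
Total = £7,460.23 + £652.7701… + £198.0210… = £8,311.02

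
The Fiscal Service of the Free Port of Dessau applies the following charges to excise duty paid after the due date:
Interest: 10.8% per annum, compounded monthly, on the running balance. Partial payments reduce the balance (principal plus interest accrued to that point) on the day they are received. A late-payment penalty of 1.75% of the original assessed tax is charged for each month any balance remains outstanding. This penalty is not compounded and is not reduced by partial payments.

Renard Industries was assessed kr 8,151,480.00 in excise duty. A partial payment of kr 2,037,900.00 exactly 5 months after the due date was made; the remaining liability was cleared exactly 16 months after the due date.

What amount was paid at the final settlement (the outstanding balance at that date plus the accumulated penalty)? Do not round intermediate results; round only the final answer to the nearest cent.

kr 9,441,386.60

Monthly rate = 10.8% ÷ 12 = 0.9%
Balance at month 5: kr 8,151,480.0000 × (1 + 0.009)^5 = kr 8,524,958.9910…
After kr 2,037,900.00 payment: kr 8,524,958.9910… − kr 2,037,900.00 = kr 6,487,058.9910…
Balance at month 16: kr 6,487,058.9910… × (1 + 0.009)^11 = kr 7,158,972.1987…
Penalty: 16 × 1.75% × kr 8,151,480.00 = kr 2,282,414.40
Final settlement = outstanding balance + penalty = kr 7,158,972.1987… + kr 2,282,414.40 = kr 9,441,386.60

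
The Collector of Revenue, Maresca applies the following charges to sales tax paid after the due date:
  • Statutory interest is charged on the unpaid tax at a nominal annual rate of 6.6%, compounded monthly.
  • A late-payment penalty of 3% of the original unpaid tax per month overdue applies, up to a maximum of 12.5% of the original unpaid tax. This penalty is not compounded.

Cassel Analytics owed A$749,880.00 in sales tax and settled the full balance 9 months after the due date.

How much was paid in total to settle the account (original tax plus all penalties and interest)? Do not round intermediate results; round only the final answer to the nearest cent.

Penalty (uncapped): 9 × 3% × A$749,880.00 = A$202,467.60; cap = 12.5% × A$749,880.00 = A$93,735.00 → penalty = A$93,735.00
Interest (6.6%/yr ÷ 12 = 0.55%/month): A$749,880.00 × ((1 + 0.0055)^9 − 1) = A$37,946.2462…
Total = A$749,880.00 + A$93,735.0000 + A$37,946.2462… = A$881,561.25

A$881,561.25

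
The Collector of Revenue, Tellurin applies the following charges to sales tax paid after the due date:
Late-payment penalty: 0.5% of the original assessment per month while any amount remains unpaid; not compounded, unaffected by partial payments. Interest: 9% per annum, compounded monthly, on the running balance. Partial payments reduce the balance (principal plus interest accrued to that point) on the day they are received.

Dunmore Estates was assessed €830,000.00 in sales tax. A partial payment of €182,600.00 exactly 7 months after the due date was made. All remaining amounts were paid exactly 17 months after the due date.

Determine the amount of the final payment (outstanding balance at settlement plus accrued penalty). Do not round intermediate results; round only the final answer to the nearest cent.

€816,202.41

Monthly rate = 9% ÷ 12 = 0.75%
Balance at month 7: €830,000.0000 × (1 + 0.0075)^7 = €874,567.7853…
After €182,600.00 payment: €874,567.7853… − €182,600.00 = €691,967.7853…
Balance at month 17: €691,967.7853… × (1 + 0.0075)^10 = €745,652.4075…
Penalty: 17 × 0.5% × €830,000.00 = €70,550.00
Final settlement = outstanding balance + penalty = €745,652.4075… + €70,550.00 = €816,202.41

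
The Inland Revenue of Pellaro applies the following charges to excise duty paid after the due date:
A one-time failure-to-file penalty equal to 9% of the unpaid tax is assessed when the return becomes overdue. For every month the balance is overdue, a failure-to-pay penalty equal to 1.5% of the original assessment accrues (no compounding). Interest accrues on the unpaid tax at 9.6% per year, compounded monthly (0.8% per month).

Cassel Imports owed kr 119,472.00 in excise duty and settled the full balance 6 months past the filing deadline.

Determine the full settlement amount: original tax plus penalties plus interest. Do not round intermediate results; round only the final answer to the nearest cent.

Failure-to-file penalty: 9% × kr 119,472.00 = kr 10,752.48
Failure-to-pay penalty = 1.5% × kr 119,472.00 × 6 mo = kr 10,752.48
Interest: kr 119,472.00 × ((1 + 0.008)^6 − 1) = kr 119,472.00 × 0.0489703… = kr 5,850.5799…
Total = kr 119,472.00 + kr 21,504.9600 + kr 5,850.5799… = kr 146,827.54

kr 146,827.54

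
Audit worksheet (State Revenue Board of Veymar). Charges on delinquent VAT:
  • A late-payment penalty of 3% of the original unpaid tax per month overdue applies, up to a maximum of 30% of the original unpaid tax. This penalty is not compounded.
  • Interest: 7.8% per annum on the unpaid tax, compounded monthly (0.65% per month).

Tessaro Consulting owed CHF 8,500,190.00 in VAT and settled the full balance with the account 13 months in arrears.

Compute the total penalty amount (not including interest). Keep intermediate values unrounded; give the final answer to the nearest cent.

CHF 2,550,057.00

Penalty (uncapped): 13 × 3% × CHF 8,500,190.00 = CHF 3,315,074.10; cap = 30% × CHF 8,500,190.00 = CHF 2,550,057.00 → penalty = CHF 2,550,057.00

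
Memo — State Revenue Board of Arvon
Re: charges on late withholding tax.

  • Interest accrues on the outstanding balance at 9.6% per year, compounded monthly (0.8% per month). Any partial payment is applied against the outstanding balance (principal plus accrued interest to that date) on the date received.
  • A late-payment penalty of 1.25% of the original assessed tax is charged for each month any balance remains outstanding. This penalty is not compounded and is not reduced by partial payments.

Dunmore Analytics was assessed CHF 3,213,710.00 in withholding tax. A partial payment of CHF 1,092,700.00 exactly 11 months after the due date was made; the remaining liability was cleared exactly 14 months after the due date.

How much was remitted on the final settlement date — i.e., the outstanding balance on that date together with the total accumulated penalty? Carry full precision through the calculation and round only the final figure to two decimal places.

Balance at month 11: CHF 3,213,710.0000 × (1 + 0.008)^11 = CHF 3,508,104.6264…
After CHF 1,092,700.00 payment: CHF 3,508,104.6264… − CHF 1,092,700.00 = CHF 2,415,404.6264…
Balance at month 14: CHF 2,415,404.6264… × (1 + 0.008)^3 = CHF 2,473,839.3318…
Penalty: 14 × 1.25% × CHF 3,213,710.00 = CHF 562,399.25
Final settlement = outstanding balance + penalty = CHF 2,473,839.3318… + CHF 562,399.25 = CHF 3,036,238.58

CHF 3,036,238.58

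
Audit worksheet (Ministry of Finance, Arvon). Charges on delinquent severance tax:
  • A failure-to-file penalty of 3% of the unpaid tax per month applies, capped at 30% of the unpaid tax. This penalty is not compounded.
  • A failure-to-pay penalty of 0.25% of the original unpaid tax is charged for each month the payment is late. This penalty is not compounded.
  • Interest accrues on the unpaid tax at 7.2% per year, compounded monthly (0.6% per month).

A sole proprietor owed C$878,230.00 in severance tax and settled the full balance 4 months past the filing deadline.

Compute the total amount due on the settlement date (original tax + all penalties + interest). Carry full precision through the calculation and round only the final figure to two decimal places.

C$1,013,667.88

Failure-to-file: 4 × 3% × C$878,230.00 = C$105,387.60 (under the 30% cap)
Failure-to-pay penalty = 0.25% × C$878,230.00 × 4 mo = C$8,782.30
Interest: C$878,230.00 × ((1 + 0.006)^4 − 1) = C$878,230.00 × 0.0242169… = C$21,267.9776…
Total = C$878,230.00 + C$114,169.9000 + C$21,267.9776… = C$1,013,667.88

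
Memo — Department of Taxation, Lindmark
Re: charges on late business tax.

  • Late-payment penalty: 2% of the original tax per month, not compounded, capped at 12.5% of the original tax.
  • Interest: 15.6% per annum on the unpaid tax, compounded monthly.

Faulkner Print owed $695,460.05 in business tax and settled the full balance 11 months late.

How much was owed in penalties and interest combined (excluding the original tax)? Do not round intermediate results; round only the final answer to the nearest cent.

$193,106.38

Penalty (uncapped): 11 × 2% × $695,460.05 = $153,001.21…; cap = 12.5% × $695,460.05 = $86,932.51… → penalty = $86,932.51…
Interest (15.6%/yr ÷ 12 = 1.3%/month): $695,460.05 × ((1 + 0.013)^11 − 1) = $106,173.8717…
Penalties + interest = $86,932.5063… + $106,173.8717… = $193,106.38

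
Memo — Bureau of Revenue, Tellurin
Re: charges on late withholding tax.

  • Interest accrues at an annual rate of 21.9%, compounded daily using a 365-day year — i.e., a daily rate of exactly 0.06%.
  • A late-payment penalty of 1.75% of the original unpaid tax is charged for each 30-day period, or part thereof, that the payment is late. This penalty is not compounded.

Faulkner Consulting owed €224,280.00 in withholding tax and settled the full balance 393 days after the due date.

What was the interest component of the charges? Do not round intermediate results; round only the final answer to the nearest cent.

€59,620.71

Interest: €224,280.00 × ((1 + 0.0006)^393 − 1) = €224,280.00 × 0.26583159… = €59,620.7086…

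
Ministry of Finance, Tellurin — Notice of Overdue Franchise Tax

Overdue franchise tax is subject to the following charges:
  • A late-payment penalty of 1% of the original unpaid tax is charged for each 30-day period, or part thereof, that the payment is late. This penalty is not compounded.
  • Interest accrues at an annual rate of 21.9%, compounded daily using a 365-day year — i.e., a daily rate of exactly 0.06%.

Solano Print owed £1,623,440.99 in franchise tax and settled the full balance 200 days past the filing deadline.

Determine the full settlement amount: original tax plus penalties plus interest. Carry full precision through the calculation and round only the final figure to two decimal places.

Penalty periods: ⌈200/30⌉ = 7; penalty = 7 × 1% × £1,623,440.99 = £113,640.87…
Interest: £1,623,440.99 × ((1 + 0.0006)^200 − 1) = £1,623,440.99 × 0.12745628… = £206,917.7472…
Total = £1,623,440.99 + £113,640.8693 + £206,917.7472… = £1,943,999.61

£1,943,999.61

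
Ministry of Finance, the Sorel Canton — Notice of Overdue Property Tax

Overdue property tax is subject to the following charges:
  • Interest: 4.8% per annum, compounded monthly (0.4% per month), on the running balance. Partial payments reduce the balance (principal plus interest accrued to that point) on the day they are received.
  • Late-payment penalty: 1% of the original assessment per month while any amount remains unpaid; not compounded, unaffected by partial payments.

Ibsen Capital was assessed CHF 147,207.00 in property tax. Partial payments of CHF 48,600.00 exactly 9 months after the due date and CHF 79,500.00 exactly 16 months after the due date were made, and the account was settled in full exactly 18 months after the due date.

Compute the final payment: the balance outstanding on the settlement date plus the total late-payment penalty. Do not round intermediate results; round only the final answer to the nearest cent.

Balance at month 9: CHF 147,207.0000 × (1 + 0.004)^9 = CHF 152,592.0394…
After CHF 48,600.00 payment: CHF 152,592.0394… − CHF 48,600.00 = CHF 103,992.0394…
Balance at month 16: CHF 103,992.0394… × (1 + 0.004)^7 = CHF 106,938.9917…
After CHF 79,500.00 payment: CHF 106,938.9917… − CHF 79,500.00 = CHF 27,438.9917…
Balance at month 18: CHF 27,438.9917… × (1 + 0.004)^2 = CHF 27,658.9426…
Penalty: 18 × 1% × CHF 147,207.00 = CHF 26,497.26
Final settlement = outstanding balance + penalty = CHF 27,658.9426… + CHF 26,497.26 = CHF 54,156.20

CHF 54,156.20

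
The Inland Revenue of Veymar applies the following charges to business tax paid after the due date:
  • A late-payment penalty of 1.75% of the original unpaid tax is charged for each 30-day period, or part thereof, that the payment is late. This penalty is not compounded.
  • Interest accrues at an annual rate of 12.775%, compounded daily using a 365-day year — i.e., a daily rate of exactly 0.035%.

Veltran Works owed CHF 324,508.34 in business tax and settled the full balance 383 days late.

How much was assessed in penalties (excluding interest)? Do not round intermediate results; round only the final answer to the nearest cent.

Penalty periods: ⌈383/30⌉ = 13; penalty = 13 × 1.75% × CHF 324,508.34 = CHF 73,825.65…

CHF 73,825.65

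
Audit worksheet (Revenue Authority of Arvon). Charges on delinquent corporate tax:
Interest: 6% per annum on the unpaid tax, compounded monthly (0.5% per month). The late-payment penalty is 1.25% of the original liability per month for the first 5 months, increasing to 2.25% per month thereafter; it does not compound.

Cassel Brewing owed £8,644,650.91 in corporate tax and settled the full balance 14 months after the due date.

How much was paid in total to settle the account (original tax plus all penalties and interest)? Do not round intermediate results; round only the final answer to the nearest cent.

£11,560,674.34

Penalty, months 1–5: 5 × 1.25% × £8,644,650.91 = £540,290.68…
Penalty, months 6–14: 9 × 2.25% × £8,644,650.91 = £1,750,541.81…
Interest: £8,644,650.91 × ((1 + 0.005)^14 − 1) = £8,644,650.91 × 0.0723211… = £625,190.9389…
Total = £8,644,650.91 + £2,290,832.4912… + £625,190.9389… = £11,560,674.34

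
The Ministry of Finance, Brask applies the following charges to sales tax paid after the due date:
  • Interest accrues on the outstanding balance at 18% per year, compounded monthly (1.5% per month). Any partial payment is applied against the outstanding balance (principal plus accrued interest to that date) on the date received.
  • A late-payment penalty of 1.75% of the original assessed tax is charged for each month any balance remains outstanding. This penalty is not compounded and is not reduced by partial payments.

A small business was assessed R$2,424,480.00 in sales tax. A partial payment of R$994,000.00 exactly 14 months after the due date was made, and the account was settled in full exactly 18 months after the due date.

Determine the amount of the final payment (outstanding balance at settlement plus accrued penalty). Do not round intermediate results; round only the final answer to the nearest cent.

Balance at month 14: R$2,424,480.0000 × (1 + 0.015)^14 = R$2,986,367.1340…
After R$994,000.00 payment: R$2,986,367.1340… − R$994,000.00 = R$1,992,367.1340…
Balance at month 18: R$1,992,367.1340… × (1 + 0.015)^4 = R$2,114,625.8554…
Penalty: 18 × 1.75% × R$2,424,480.00 = R$763,711.20
Final settlement = outstanding balance + penalty = R$2,114,625.8554… + R$763,711.20 = R$2,878,337.06

R$2,878,337.06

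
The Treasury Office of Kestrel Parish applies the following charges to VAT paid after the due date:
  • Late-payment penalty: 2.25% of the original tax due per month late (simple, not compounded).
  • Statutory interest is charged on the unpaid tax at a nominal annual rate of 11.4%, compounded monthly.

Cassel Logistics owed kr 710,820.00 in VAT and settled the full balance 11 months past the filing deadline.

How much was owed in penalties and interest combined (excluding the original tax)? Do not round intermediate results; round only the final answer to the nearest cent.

Late-payment penalty: 11 × 2.25% × kr 710,820.00 = kr 175,927.95
Interest (11.4%/yr ÷ 12 = 0.95%/month): kr 710,820.00 × ((1 + 0.0095)^11 − 1) = kr 77,911.5165…
Penalties + interest = kr 175,927.9500 + kr 77,911.5165… = kr 253,839.47

kr 253,839.47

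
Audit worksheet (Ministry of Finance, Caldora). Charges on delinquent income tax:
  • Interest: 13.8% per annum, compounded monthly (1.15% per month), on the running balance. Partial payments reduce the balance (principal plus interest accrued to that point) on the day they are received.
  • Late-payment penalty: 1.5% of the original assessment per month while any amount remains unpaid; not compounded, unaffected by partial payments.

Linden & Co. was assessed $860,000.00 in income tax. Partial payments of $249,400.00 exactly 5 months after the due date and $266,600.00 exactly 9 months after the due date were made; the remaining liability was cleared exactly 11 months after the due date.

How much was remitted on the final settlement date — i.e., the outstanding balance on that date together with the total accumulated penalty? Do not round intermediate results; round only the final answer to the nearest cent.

$577,288.22

Balance at month 5: $860,000.0000 × (1 + 0.0115)^5 = $910,600.5049…
After $249,400.00 payment: $910,600.5049… − $249,400.00 = $661,200.5049…
Balance at month 9: $661,200.5049… × (1 + 0.0115)^4 = $692,144.4247…
After $266,600.00 payment: $692,144.4247… − $266,600.00 = $425,544.4247…
Balance at month 11: $425,544.4247… × (1 + 0.0115)^2 = $435,388.2247…
Penalty: 11 × 1.5% × $860,000.00 = $141,900.00
Final settlement = outstanding balance + penalty = $435,388.2247… + $141,900.00 = $577,288.22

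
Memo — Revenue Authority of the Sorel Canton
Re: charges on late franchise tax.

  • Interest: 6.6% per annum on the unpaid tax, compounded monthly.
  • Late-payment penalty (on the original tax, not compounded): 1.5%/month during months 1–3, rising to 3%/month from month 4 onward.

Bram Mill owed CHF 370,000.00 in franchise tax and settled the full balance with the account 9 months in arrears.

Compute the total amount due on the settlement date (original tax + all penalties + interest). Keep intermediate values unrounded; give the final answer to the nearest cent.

CHF 471,973.14

Penalty, months 1–3: 3 × 1.5% × CHF 370,000.00 = CHF 16,650.00
Penalty, months 4–9: 6 × 3% × CHF 370,000.00 = CHF 66,600.00
Interest (6.6%/yr ÷ 12 = 0.55%/month): CHF 370,000.00 × ((1 + 0.0055)^9 − 1) = CHF 18,723.1438…
Total = CHF 370,000.00 + CHF 83,250.0000 + CHF 18,723.1438… = CHF 471,973.14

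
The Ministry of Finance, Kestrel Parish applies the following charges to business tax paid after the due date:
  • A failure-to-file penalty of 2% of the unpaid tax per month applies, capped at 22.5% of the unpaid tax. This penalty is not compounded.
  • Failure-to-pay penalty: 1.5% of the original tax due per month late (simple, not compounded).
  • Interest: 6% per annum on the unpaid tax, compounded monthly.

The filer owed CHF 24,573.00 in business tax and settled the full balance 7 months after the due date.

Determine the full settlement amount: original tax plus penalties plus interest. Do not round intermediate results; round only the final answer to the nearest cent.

CHF 31,466.45

Failure-to-file: 7 × 2% × CHF 24,573.00 = CHF 3,440.22 (under the 22.5% cap)
Failure-to-pay penalty = 1.5% × CHF 24,573.00 × 7 mo = CHF 2,580.17…
Interest (6%/yr ÷ 12 = 0.5%/month): CHF 24,573.00 × ((1 + 0.005)^7 − 1) = CHF 873.0639…
Total = CHF 24,573.00 + CHF 6,020.3850 + CHF 873.0639… = CHF 31,466.45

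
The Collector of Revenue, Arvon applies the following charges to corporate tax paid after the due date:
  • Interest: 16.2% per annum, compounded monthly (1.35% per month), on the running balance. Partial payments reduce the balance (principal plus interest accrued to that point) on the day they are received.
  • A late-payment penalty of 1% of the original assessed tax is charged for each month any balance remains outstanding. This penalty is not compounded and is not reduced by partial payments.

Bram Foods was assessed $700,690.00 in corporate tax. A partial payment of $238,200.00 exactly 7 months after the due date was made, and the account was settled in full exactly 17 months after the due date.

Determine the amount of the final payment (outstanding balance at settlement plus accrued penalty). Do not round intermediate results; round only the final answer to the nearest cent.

Balance at month 7: $700,690.0000 × (1 + 0.0135)^7 = $769,648.0806…
After $238,200.00 payment: $769,648.0806… − $238,200.00 = $531,448.0806…
Balance at month 17: $531,448.0806… × (1 + 0.0135)^10 = $607,712.7851…
Penalty: 17 × 1% × $700,690.00 = $119,117.30
Final settlement = outstanding balance + penalty = $607,712.7851… + $119,117.30 = $726,830.09

$726,830.09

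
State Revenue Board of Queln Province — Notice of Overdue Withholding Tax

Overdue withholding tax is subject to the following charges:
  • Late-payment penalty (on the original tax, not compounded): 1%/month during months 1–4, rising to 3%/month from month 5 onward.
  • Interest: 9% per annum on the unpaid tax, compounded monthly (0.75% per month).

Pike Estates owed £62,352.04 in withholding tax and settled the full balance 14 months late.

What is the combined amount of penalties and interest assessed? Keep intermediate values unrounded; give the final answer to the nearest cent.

£28,075.60

Penalty, months 1–4: 4 × 1% × £62,352.04 = £2,494.08…
Penalty, months 5–14: 10 × 3% × £62,352.04 = £18,705.61…
Interest: £62,352.04 × ((1 + 0.0075)^14 − 1) = £62,352.04 × 0.1102755… = £6,875.9041…
Penalties + interest = £21,199.6936 + £6,875.9041… = £28,075.60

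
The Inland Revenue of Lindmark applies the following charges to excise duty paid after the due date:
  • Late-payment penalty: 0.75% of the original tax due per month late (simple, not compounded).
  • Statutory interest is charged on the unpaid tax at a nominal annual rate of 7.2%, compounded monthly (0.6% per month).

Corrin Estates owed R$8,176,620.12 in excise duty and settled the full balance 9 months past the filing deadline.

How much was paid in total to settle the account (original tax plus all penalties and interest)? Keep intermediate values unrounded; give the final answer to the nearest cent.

R$9,180,826.06

Late-payment penalty: 9 × 0.75% × R$8,176,620.12 = R$551,921.86…
Interest: R$8,176,620.12 × ((1 + 0.006)^9 − 1) = R$8,176,620.12 × 0.0553143… = R$452,284.0860…
Total = R$8,176,620.12 + R$551,921.8581 + R$452,284.0860… = R$9,180,826.06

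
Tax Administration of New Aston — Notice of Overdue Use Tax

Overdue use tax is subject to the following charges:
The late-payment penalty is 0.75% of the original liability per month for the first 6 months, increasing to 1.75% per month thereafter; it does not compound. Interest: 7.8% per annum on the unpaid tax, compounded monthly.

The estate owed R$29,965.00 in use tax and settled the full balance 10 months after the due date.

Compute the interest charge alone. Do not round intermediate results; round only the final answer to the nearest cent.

R$2,005.69

Interest (7.8%/yr ÷ 12 = 0.65%/month): R$29,965.00 × ((1 + 0.0065)^10 − 1) = R$2,005.6948…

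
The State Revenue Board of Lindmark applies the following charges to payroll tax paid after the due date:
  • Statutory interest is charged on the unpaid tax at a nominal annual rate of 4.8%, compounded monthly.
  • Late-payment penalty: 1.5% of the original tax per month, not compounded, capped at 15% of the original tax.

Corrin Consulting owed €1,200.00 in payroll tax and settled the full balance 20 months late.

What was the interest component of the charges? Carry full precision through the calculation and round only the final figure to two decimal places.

Interest (4.8%/yr ÷ 12 = 0.4%/month): €1,200.00 × ((1 + 0.004)^20 − 1) = €99.7371…

€99.74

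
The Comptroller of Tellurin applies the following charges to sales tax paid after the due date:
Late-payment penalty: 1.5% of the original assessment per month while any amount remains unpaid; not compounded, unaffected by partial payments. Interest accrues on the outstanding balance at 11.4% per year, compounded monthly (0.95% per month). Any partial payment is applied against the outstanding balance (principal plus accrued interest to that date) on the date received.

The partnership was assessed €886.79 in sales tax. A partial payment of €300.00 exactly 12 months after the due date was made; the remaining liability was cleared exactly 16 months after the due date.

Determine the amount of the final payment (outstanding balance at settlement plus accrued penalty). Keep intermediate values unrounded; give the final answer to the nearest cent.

€932.89

Balance at month 12: €886.7900 × (1 + 0.0095)^12 = €993.3371…
After €300.00 payment: €993.3371… − €300.00 = €693.3371…
Balance at month 16: €693.3371… × (1 + 0.0095)^4 = €720.0618…
Penalty: 16 × 1.5% × €886.79 = €212.83…
Final settlement = outstanding balance + penalty = €720.0618… + €212.83… = €932.89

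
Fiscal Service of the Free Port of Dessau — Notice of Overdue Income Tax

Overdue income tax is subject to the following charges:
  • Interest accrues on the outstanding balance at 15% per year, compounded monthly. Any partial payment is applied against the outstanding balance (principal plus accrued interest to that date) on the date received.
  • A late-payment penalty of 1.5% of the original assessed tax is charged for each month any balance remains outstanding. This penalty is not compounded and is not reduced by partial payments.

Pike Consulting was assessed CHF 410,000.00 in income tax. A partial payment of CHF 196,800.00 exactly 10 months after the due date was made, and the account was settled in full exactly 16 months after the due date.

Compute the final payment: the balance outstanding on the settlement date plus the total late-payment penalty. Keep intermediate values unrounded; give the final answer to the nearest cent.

CHF 386,525.70

Monthly rate = 15% ÷ 12 = 1.25%
Balance at month 10: CHF 410,000.0000 × (1 + 0.0125)^10 = CHF 464,231.0402…
After CHF 196,800.00 payment: CHF 464,231.0402… − CHF 196,800.00 = CHF 267,431.0402…
Balance at month 16: CHF 267,431.0402… × (1 + 0.0125)^6 = CHF 288,125.7046…
Penalty: 16 × 1.5% × CHF 410,000.00 = CHF 98,400.00
Final settlement = outstanding balance + penalty = CHF 288,125.7046… + CHF 98,400.00 = CHF 386,525.70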